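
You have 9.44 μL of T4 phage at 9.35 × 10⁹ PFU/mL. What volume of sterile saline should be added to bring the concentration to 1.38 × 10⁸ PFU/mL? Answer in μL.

V₂ = C₁V₁/C₂ = 9.35 × 10⁹ × 9.44 / 1.38 × 10⁸ = 640 μL.
Diluent to add = V₂ − V₁ = 640 − 9.44 = 630 μL.

630 μL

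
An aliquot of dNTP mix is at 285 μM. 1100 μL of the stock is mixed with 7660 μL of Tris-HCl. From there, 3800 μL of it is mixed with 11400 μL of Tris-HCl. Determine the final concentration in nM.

8950 nM

Overall dilution factor = 7.964 × 4 = 31.9.
285 μM / 31.9 = 8.95 μM = 8950 nM.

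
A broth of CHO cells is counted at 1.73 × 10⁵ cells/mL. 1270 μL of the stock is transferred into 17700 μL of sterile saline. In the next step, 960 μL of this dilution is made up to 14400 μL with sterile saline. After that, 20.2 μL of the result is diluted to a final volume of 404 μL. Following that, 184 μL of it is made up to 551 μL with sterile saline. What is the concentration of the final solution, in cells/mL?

Overall dilution factor = 14.94 × 15 × 20 × 2.995 = 1.34 × 10⁴.
1.73 × 10⁵ cells/mL / 1.34 × 10⁴ = 12.9 cells/mL.

12.9 cells/mL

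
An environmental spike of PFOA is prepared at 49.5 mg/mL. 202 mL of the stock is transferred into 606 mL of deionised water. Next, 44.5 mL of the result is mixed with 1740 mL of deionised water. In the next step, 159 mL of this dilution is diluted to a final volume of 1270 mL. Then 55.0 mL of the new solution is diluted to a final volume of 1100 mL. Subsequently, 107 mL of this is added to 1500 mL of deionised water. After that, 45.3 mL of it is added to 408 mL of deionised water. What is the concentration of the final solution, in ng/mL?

12.9 ng/mL

Overall dilution factor = 4 × 40.10 × 7.987 × 20 × 15.02 × 10.01 = 3.85 × 10⁶.
49.5 mg/mL / 3.85 × 10⁶ = 1.29 × 10⁻⁵ mg/mL = 12.9 ng/mL.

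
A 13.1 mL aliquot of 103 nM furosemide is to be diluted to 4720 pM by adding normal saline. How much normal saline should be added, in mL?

4720 pM = 4.72 nM.
V₂ = C₁V₁/C₂ = 103 × 13.1 / 4.72 = 286 mL.
Diluent to add = V₂ − V₁ = 286 − 13.1 = 273 mL.

273 mL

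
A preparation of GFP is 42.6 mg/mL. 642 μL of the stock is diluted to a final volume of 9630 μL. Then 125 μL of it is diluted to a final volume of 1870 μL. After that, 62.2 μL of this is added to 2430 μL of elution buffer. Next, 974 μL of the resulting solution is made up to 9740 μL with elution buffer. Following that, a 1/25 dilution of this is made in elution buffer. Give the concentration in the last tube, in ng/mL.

19.0 ng/mL

Overall dilution factor = 15 × 14.96 × 40.07 × 10 × 25 = 2.25 × 10⁶.
42.6 mg/mL / 2.25 × 10⁶ = 1.90 × 10⁻⁵ mg/mL = 19.0 ng/mL.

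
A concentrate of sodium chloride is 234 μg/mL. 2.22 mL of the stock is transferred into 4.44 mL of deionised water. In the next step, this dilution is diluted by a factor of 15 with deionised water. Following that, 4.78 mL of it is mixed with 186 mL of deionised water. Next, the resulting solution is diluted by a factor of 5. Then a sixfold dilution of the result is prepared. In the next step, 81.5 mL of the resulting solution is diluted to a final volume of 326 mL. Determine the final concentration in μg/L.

Overall dilution factor = 3 × 15 × 39.91 × 5 × 6 × 4 = 2.16 × 10⁵.
234 μg/mL / 2.16 × 10⁵ = 1.09 × 10⁻³ μg/mL = 1.09 μg/L.

1.09 μg/L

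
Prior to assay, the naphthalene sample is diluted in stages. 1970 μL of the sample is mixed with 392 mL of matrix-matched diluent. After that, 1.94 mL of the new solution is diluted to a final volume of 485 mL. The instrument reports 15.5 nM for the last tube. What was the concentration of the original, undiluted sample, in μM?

775 μM

Overall dilution factor = 200.0 × 250 = 5.00 × 10⁴.
Original = 15.5 nM × 5.00 × 10⁴ = 7.75 × 10⁵ nM = 775 μM.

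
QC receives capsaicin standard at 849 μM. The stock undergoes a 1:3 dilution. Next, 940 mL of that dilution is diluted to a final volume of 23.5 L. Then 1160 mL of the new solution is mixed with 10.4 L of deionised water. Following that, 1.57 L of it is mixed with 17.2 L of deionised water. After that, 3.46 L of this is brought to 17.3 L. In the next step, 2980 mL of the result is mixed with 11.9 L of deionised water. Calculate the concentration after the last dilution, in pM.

Overall dilution factor = 3 × 25 × 9.966 × 11.96 × 5 × 4.993 = 2.23 × 10⁵.
849 μM / 2.23 × 10⁵ = 3.81 × 10⁻³ μM = 3810 pM.

3810 pM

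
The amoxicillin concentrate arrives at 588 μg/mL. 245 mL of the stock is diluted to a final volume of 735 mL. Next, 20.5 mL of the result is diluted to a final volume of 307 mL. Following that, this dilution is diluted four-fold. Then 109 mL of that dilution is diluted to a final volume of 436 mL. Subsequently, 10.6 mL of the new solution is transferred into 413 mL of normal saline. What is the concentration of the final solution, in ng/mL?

20.5 ng/mL

Overall dilution factor = 3 × 14.98 × 4 × 4 × 39.96 = 2.87 × 10⁴.
588 μg/mL / 2.87 × 10⁴ = 0.0205 μg/mL = 20.5 ng/mL.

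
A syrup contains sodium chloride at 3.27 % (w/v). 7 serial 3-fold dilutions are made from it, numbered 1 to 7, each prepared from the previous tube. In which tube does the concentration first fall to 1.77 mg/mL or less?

tube 3

Tube n has concentration 3.27 % (w/v) / 3ⁿ.
Need 3ⁿ ≥ 3.27 % (w/v) / 1.77 mg/mL = 18.5, so n ≥ 2.65.
First such tube: n = 3.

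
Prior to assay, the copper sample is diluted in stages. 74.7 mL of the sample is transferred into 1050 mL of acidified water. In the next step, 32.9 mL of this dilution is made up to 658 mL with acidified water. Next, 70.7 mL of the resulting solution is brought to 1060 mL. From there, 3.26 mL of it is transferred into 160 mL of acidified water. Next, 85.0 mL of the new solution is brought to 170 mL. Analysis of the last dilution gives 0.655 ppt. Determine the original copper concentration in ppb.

Overall dilution factor = 15.06 × 20 × 14.99 × 50.08 × 2 = 4.52 × 10⁵.
Original = 0.655 ppt × 4.52 × 10⁵ = 2.96 × 10⁵ ppt = 296 ppb.

296 ppb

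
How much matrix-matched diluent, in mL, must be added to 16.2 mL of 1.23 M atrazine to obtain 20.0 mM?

20.0 mM = 0.0200 M.
V₂ = C₁V₁/C₂ = 1.23 × 16.2 / 0.0200 = 996 mL.
Diluent to add = V₂ − V₁ = 996 − 16.2 = 980 mL.

980 mL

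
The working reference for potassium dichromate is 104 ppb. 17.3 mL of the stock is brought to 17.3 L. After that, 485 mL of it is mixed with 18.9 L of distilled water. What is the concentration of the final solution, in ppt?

2.60 ppt

Overall dilution factor = 1000 × 39.97 = 4.00 × 10⁴.
104 ppb / 4.00 × 10⁴ = 2.60 × 10⁻³ ppb = 2.60 ppt.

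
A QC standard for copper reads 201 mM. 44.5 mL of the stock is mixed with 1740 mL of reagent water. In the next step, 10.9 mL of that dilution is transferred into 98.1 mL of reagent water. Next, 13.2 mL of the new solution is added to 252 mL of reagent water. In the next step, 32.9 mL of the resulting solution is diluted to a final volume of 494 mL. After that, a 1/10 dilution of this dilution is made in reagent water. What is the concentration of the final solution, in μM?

0.166 μM

Overall dilution factor = 40.10 × 10 × 20.09 × 15.02 × 10 = 1.21 × 10⁶.
201 mM / 1.21 × 10⁶ = 1.66 × 10⁻⁴ mM = 0.166 μM.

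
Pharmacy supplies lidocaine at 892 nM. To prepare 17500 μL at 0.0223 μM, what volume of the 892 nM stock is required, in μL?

0.0223 μM = 22.3 nM.
V₁ = C₂V₂/C₁ = 22.3 × 17500 / 892 = 437 μL.

437 μL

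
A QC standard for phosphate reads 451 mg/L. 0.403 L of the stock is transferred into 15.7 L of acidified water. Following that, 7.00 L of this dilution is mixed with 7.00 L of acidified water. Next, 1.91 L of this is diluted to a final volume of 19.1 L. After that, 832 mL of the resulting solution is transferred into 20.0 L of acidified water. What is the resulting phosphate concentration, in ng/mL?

Overall dilution factor = 39.96 × 2 × 10 × 25.04 = 2.00 × 10⁴.
451 mg/L / 2.00 × 10⁴ = 0.0225 mg/L = 22.5 ng/mL.

22.5 ng/mL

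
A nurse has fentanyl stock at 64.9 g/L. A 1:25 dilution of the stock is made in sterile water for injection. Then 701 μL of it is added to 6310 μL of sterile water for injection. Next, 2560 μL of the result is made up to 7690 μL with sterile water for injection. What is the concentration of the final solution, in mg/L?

Overall dilution factor = 25 × 10.00 × 3.004 = 751.
64.9 g/L / 751 = 0.0864 g/L = 86.4 mg/L.

86.4 mg/L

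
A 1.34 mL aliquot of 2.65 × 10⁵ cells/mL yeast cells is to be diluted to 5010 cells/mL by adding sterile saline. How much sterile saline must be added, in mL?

V₂ = C₁V₁/C₂ = 2.65 × 10⁵ × 1.34 / 5010 = 70.9 mL.
Diluent to add = V₂ − V₁ = 70.9 − 1.34 = 69.5 mL.

69.5 mL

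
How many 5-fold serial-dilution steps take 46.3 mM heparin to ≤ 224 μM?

Need 5ⁿ ≥ 207, so n ≥ log(207)/log(5) = 3.31.
Minimum whole steps: n = 4.

4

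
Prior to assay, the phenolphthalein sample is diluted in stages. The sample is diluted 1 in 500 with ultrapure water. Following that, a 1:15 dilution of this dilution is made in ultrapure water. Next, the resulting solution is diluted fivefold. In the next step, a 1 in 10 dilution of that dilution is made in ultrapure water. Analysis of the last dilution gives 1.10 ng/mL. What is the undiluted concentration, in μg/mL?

412 μg/mL

Overall dilution factor = 500 × 15 × 5 × 10 = 3.75 × 10⁵.
Original = 1.10 ng/mL × 3.75 × 10⁵ = 4.13 × 10⁵ ng/mL = 412 μg/mL.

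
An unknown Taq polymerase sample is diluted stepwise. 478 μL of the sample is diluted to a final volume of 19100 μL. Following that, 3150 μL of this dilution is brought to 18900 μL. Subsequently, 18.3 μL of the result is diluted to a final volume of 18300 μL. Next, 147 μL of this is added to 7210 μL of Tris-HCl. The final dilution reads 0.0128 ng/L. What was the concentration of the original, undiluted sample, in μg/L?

Overall dilution factor = 39.96 × 6 × 1000 × 50.05 = 1.20 × 10⁷.
Original = 0.0128 ng/L × 1.20 × 10⁷ = 1.54 × 10⁵ ng/L = 154 μg/L.

154 μg/L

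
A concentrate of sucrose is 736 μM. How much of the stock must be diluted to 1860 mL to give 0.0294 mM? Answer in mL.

0.0294 mM = 29.4 μM.
V₁ = C₂V₂/C₁ = 29.4 × 1860 / 736 = 74.3 mL.

74.3 mL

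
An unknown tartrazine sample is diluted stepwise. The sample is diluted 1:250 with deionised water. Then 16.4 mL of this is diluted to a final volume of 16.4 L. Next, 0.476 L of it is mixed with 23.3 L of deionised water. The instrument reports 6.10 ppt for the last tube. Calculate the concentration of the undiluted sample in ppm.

Overall dilution factor = 250 × 1000 × 49.95 = 1.25 × 10⁷.
Original = 6.10 ppt × 1.25 × 10⁷ = 7.62 × 10⁷ ppt = 76.2 ppm.

76.2 ppm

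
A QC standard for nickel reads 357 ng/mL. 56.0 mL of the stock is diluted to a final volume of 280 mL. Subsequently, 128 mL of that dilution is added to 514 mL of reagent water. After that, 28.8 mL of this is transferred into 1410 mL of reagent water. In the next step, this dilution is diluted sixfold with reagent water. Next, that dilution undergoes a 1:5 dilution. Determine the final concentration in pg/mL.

Overall dilution factor = 5 × 5.016 × 49.96 × 6 × 5 = 3.76 × 10⁴.
357 ng/mL / 3.76 × 10⁴ = 9.50 × 10⁻³ ng/mL = 9.50 pg/mL.

9.50 pg/mL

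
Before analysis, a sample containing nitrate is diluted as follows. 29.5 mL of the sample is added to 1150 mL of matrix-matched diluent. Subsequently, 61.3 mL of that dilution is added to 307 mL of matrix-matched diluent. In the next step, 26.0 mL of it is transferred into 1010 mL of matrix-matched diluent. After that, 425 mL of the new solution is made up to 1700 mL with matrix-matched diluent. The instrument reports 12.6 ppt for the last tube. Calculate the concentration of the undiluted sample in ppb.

482 ppb

Overall dilution factor = 39.98 × 6.008 × 39.85 × 4 = 3.83 × 10⁴.
Original = 12.6 ppt × 3.83 × 10⁴ = 4.82 × 10⁵ ppt = 482 ppb.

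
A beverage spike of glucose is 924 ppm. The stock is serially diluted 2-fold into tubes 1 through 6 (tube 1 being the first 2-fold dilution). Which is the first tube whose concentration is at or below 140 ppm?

tube 3

Tube n has concentration 924 ppm / 2ⁿ.
Need 2ⁿ ≥ 924 ppm / 140 ppm = 6.60, so n ≥ 2.72.
First such tube: n = 3.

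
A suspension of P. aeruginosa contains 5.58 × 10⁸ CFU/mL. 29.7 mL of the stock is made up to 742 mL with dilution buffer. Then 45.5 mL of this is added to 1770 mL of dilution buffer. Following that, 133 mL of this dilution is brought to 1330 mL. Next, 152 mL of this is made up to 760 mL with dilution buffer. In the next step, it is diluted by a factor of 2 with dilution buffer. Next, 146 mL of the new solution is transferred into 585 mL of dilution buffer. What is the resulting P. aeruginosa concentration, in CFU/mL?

Overall dilution factor = 24.98 × 39.90 × 10 × 5 × 2 × 5.007 = 4.99 × 10⁵.
5.58 × 10⁸ CFU/mL / 4.99 × 10⁵ = 1120 CFU/mL.

1120 CFU/mL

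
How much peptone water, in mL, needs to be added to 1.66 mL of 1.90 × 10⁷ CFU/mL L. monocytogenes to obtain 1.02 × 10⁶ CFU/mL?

V₂ = C₁V₁/C₂ = 1.90 × 10⁷ × 1.66 / 1.02 × 10⁶ = 30.9 mL.
Diluent to add = V₂ − V₁ = 30.9 − 1.66 = 29.3 mL.

29.3 mL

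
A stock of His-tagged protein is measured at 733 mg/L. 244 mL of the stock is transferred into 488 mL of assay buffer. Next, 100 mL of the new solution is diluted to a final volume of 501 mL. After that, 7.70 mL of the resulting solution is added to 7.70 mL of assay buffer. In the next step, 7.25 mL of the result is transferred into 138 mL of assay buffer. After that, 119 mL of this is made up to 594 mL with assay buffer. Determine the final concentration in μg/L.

244 μg/L

Overall dilution factor = 3 × 5.010 × 2 × 20.03 × 4.992 = 3006.
733 mg/L / 3006 = 0.244 mg/L = 244 μg/L.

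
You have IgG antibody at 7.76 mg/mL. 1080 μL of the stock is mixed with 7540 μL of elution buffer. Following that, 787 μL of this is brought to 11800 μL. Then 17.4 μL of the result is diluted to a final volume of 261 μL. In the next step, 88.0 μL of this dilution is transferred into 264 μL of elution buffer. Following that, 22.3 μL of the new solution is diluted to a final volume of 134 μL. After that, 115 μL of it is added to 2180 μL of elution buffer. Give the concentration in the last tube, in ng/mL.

Overall dilution factor = 7.981 × 14.99 × 15 × 4 × 6.009 × 19.96 = 8.61 × 10⁵.
7.76 mg/mL / 8.61 × 10⁵ = 9.01 × 10⁻⁶ mg/mL = 9.01 ng/mL.

9.01 ng/mL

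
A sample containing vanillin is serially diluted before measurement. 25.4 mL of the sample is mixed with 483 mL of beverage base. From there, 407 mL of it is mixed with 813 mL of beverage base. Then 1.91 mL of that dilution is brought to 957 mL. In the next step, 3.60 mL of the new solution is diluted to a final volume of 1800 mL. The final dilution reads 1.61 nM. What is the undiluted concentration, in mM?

24.2 mM

Overall dilution factor = 20.02 × 2.998 × 501.0 × 500 = 1.50 × 10⁷.
Original = 1.61 nM × 1.50 × 10⁷ = 2.42 × 10⁷ nM = 24.2 mM.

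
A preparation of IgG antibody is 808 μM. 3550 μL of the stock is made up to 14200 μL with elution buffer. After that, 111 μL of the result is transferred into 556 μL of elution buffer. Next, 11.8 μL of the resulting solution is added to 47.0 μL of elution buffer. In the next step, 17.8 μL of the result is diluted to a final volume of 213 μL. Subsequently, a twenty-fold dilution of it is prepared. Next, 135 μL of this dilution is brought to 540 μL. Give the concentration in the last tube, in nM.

Overall dilution factor = 4 × 6.009 × 4.983 × 11.97 × 20 × 4 = 1.15 × 10⁵.
808 μM / 1.15 × 10⁵ = 7.05 × 10⁻³ μM = 7.05 nM.

7.05 nM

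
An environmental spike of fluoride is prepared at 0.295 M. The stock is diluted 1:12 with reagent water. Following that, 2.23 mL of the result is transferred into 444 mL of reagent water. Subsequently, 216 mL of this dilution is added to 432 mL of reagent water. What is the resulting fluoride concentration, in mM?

0.0410 mM

Overall dilution factor = 12 × 200.1 × 3 = 7204.
0.295 M / 7204 = 4.10 × 10⁻⁵ M = 0.0410 mM.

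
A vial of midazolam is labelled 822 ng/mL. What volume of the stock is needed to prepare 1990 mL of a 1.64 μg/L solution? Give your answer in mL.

1.64 μg/L = 1.64 ng/mL.
V₁ = C₂V₂/C₁ = 1.64 × 1990 / 822 = 3.97 mL.

3.97 mL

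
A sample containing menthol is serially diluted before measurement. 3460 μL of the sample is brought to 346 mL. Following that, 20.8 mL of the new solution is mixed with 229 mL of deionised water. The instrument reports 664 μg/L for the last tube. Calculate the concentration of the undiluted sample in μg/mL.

797 μg/mL

Overall dilution factor = 100 × 12.01 = 1201.
Original = 664 μg/L × 1201 = 7.97 × 10⁵ μg/L = 797 μg/mL.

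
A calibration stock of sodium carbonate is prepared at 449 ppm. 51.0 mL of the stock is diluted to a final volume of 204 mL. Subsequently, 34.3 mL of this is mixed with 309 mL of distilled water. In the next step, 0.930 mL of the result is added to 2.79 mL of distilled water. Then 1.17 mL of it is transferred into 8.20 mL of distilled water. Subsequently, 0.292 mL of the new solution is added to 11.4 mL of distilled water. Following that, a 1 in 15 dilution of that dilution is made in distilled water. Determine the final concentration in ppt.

583 ppt

Overall dilution factor = 4 × 10.01 × 4 × 8.009 × 40.04 × 15 = 7.70 × 10⁵.
449 ppm / 7.70 × 10⁵ = 5.83 × 10⁻⁴ ppm = 583 ppt.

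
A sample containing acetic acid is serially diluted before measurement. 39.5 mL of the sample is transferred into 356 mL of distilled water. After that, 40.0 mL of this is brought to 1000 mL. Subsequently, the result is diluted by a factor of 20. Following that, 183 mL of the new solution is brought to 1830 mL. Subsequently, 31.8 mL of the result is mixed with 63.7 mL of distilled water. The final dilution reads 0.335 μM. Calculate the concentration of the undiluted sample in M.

Overall dilution factor = 10.01 × 25 × 20 × 10 × 3.003 = 1.50 × 10⁵.
Original = 0.335 μM × 1.50 × 10⁵ = 5.04 × 10⁴ μM = 0.0504 M.

0.0504 M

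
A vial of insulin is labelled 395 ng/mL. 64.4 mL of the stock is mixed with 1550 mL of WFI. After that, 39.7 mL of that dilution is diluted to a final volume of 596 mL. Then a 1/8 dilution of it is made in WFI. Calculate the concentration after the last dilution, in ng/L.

131 ng/L

Overall dilution factor = 25.07 × 15.01 × 8 = 3011.
395 ng/mL / 3011 = 0.131 ng/mL = 131 ng/L.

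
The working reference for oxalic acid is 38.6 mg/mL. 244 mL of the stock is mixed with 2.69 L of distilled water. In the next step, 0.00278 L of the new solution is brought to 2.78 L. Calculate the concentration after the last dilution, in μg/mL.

Overall dilution factor = 12.02 × 1000 = 1.20 × 10⁴.
38.6 mg/mL / 1.20 × 10⁴ = 3.21 × 10⁻³ mg/mL = 3.21 μg/mL.

3.21 μg/mL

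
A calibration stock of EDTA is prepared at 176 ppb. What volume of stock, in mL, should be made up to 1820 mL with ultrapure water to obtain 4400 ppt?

4400 ppt = 4.40 ppb.
V₁ = C₂V₂/C₁ = 4.40 × 1820 / 176 = 45.5 mL.

45.5 mL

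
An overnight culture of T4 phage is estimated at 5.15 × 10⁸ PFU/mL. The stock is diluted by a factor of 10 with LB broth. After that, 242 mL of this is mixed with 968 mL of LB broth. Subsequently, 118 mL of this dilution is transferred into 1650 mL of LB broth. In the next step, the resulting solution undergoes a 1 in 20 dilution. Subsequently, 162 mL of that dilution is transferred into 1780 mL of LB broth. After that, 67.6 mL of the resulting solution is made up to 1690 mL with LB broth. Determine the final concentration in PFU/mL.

115 PFU/mL

Overall dilution factor = 10 × 5 × 14.98 × 20 × 11.99 × 25 = 4.49 × 10⁶.
5.15 × 10⁸ PFU/mL / 4.49 × 10⁶ = 115 PFU/mL.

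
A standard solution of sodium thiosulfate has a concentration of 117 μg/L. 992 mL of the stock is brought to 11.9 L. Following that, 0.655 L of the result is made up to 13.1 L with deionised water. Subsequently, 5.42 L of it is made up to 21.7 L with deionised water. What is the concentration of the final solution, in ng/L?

122 ng/L

Overall dilution factor = 12.00 × 20 × 4.004 = 961.
117 μg/L / 961 = 0.122 μg/L = 122 ng/L.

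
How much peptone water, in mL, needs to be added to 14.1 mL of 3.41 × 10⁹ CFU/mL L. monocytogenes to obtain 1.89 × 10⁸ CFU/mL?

240 mL

V₂ = C₁V₁/C₂ = 3.41 × 10⁹ × 14.1 / 1.89 × 10⁸ = 254 mL.
Diluent to add = V₂ − V₁ = 254 − 14.1 = 240 mL.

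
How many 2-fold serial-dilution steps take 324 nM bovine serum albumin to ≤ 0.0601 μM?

Need 2ⁿ ≥ 5.39, so n ≥ log(5.39)/log(2) = 2.43.
Minimum whole steps: n = 3.

3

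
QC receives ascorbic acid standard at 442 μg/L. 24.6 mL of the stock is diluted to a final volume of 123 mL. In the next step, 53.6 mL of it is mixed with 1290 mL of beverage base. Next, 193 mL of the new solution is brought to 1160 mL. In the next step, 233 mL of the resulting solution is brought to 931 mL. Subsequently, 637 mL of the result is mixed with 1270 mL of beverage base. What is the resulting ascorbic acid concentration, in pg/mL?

Overall dilution factor = 5 × 25.07 × 6.010 × 3.996 × 2.994 = 9011.
442 μg/L / 9011 = 0.0491 μg/L = 49.1 pg/mL.

49.1 pg/mL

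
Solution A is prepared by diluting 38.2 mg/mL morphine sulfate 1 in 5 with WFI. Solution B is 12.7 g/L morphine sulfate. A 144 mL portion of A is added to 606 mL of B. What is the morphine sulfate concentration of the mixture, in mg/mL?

C_A = 38.2 mg/mL / 5 = 7.64 mg/mL.
C_B = 12.7 g/L = 12.7 mg/mL.
C_mix = (C_A·V_A + C_B·V_B)/(V_A + V_B) = (7.64×144 + 12.7×606) / 750.0 = 11.7 mg/mL.

11.7 mg/mL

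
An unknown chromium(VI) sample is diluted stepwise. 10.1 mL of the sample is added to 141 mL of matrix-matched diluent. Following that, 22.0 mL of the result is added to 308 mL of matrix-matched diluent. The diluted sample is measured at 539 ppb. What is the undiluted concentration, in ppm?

Overall dilution factor = 14.96 × 15 = 224.
Original = 539 ppb × 224 = 1.21 × 10⁵ ppb = 121 ppm.

121 ppm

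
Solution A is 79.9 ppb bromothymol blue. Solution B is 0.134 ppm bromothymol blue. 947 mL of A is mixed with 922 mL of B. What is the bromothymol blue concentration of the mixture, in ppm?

0.107 ppm

C_B = 0.134 ppm = 134 ppb.
C_mix = (C_A·V_A + C_B·V_B)/(V_A + V_B) = (79.9×947 + 134×922) / 1869 = 107 ppb = 0.107 ppm.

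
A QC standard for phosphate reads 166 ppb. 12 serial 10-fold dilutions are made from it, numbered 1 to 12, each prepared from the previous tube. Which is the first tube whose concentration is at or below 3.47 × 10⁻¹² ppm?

tube 11

Tube n has concentration 166 ppb / 10ⁿ.
Need 10ⁿ ≥ 166 ppb / 3.47 × 10⁻¹² ppm = 4.78 × 10¹⁰, so n ≥ 10.68.
First such tube: n = 11.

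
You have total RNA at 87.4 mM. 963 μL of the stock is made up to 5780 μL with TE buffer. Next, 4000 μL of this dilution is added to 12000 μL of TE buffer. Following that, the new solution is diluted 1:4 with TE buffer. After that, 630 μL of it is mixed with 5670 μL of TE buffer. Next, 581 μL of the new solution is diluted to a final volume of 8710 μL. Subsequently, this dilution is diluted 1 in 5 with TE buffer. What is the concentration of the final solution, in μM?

Overall dilution factor = 6.002 × 4 × 4 × 10 × 14.99 × 5 = 7.20 × 10⁴.
87.4 mM / 7.20 × 10⁴ = 1.21 × 10⁻³ mM = 1.21 μM.

1.21 μM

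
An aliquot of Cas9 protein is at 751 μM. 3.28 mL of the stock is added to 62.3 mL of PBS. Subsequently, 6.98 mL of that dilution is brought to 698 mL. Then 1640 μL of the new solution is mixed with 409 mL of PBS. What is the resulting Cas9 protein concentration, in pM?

1500 pM

Overall dilution factor = 19.99 × 100 × 250.4 = 5.01 × 10⁵.
751 μM / 5.01 × 10⁵ = 1.50 × 10⁻³ μM = 1500 pM.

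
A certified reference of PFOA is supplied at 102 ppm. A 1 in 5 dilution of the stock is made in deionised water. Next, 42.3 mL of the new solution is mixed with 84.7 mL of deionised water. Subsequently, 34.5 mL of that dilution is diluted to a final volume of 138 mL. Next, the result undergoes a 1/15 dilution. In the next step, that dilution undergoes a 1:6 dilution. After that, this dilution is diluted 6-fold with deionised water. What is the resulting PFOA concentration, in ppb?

3.15 ppb

Overall dilution factor = 5 × 3.002 × 4 × 15 × 6 × 6 = 3.24 × 10⁴.
102 ppm / 3.24 × 10⁴ = 3.15 × 10⁻³ ppm = 3.15 ppb.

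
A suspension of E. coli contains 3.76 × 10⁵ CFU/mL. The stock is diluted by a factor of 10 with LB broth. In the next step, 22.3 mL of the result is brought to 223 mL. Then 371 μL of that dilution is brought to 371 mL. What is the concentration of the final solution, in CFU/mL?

Overall dilution factor = 10 × 10 × 1000 = 1.00 × 10⁵.
3.76 × 10⁵ CFU/mL / 1.00 × 10⁵ = 3.76 CFU/mL.

3.76 CFU/mL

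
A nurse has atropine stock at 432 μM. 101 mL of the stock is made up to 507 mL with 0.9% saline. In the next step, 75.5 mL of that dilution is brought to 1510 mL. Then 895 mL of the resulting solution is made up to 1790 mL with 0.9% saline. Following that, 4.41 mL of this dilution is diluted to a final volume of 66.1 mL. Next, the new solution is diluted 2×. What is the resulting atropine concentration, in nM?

Overall dilution factor = 5.020 × 20 × 2 × 14.99 × 2 = 6019.
432 μM / 6019 = 0.0718 μM = 71.8 nM.

71.8 nM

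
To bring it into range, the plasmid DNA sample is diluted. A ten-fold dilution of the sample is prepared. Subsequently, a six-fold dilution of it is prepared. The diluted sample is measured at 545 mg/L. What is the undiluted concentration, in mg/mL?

32.7 mg/mL

Overall dilution factor = 10 × 6 = 60.0.
Original = 545 mg/L × 60.0 = 3.27 × 10⁴ mg/L = 32.7 mg/mL.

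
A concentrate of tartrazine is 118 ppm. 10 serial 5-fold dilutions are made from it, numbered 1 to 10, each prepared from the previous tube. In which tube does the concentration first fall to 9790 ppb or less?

Tube n has concentration 118 ppm / 5ⁿ.
Need 5ⁿ ≥ 118 ppm / 9790 ppb = 12.1, so n ≥ 1.55.
First such tube: n = 2.

tube 2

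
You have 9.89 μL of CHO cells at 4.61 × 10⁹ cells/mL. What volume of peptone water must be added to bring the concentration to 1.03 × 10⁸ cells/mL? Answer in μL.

433 μL

V₂ = C₁V₁/C₂ = 4.61 × 10⁹ × 9.89 / 1.03 × 10⁸ = 443 μL.
Diluent to add = V₂ − V₁ = 443 − 9.89 = 433 μL.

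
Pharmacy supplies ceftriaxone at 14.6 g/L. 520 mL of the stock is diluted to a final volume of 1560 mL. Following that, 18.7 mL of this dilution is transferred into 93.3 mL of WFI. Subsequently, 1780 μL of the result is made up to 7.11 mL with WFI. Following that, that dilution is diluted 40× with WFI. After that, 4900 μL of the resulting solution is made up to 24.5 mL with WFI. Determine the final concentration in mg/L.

Overall dilution factor = 3 × 5.989 × 3.994 × 40 × 5 = 1.44 × 10⁴.
14.6 g/L / 1.44 × 10⁴ = 1.02 × 10⁻³ g/L = 1.02 mg/L.

1.02 mg/L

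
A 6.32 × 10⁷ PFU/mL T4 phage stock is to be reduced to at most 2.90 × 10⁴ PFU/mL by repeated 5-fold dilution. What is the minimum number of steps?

Need 5ⁿ ≥ 2179, so n ≥ log(2179)/log(5) = 4.78.
Minimum whole steps: n = 5.

5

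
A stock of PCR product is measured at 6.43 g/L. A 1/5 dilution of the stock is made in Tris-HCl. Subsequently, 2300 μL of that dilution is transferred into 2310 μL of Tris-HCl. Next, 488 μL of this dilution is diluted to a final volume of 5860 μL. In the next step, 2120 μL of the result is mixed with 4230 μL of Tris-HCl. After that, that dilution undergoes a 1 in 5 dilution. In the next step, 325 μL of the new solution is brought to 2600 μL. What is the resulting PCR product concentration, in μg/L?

446 μg/L

Overall dilution factor = 5 × 2.004 × 12.01 × 2.995 × 5 × 8 = 1.44 × 10⁴.
6.43 g/L / 1.44 × 10⁴ = 4.46 × 10⁻⁴ g/L = 446 μg/L.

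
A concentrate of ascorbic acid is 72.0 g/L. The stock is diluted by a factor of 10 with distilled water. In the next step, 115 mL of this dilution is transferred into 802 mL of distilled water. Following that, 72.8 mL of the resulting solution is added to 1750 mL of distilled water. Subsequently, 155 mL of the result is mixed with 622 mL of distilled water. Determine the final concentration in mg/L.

Overall dilution factor = 10 × 7.974 × 25.04 × 5.013 = 1.00 × 10⁴.
72.0 g/L / 1.00 × 10⁴ = 7.19 × 10⁻³ g/L = 7.19 mg/L.

7.19 mg/L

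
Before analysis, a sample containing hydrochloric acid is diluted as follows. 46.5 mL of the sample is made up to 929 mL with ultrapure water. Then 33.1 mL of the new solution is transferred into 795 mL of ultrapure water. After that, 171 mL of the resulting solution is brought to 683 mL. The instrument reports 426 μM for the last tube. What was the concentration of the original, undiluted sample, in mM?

Overall dilution factor = 19.98 × 25.02 × 3.994 = 1996.
Original = 426 μM × 1996 = 8.50 × 10⁵ μM = 850 mM.

850 mM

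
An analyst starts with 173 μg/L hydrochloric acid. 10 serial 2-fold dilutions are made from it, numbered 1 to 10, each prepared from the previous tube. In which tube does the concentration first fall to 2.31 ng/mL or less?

Tube n has concentration 173 μg/L / 2ⁿ.
Need 2ⁿ ≥ 173 μg/L / 2.31 ng/mL = 74.9, so n ≥ 6.23.
First such tube: n = 7.

tube 7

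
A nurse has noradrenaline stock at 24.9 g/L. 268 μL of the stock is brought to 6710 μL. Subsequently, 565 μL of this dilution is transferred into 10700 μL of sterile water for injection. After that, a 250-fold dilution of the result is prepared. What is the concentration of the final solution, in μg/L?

Overall dilution factor = 25.04 × 19.94 × 250 = 1.25 × 10⁵.
24.9 g/L / 1.25 × 10⁵ = 2.00 × 10⁻⁴ g/L = 200 μg/L.

200 μg/L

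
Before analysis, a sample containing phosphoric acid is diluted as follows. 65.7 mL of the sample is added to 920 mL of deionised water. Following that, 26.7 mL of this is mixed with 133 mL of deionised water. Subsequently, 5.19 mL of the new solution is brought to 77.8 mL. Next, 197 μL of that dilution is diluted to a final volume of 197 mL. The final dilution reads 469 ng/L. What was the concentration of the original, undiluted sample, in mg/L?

Overall dilution factor = 15.00 × 5.981 × 14.99 × 1000 = 1.35 × 10⁶.
Original = 469 ng/L × 1.35 × 10⁶ = 6.31 × 10⁸ ng/L = 631 mg/L.

631 mg/L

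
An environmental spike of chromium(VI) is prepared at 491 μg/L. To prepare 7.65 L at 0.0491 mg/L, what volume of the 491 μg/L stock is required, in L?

0.765 L

0.0491 mg/L = 49.1 μg/L.
V₁ = C₂V₂/C₁ = 49.1 × 7.65 / 491 = 0.765 L.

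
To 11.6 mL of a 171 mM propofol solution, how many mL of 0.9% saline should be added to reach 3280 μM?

593 mL

3280 μM = 3.28 mM.
V₂ = C₁V₁/C₂ = 171 × 11.6 / 3.28 = 605 mL.
Diluent to add = V₂ − V₁ = 605 − 11.6 = 593 mL.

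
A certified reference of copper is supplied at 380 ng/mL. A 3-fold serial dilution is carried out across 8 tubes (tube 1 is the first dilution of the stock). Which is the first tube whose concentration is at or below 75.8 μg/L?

tube 2

Tube n has concentration 380 ng/mL / 3ⁿ.
Need 3ⁿ ≥ 380 ng/mL / 75.8 μg/L = 5.01, so n ≥ 1.47.
First such tube: n = 2.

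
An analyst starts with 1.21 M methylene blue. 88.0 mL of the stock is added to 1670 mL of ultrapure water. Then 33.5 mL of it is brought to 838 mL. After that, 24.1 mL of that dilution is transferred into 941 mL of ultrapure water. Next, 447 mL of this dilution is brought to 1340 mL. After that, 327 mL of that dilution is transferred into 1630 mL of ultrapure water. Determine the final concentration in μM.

3.37 μM

Overall dilution factor = 19.98 × 25.01 × 40.05 × 2.998 × 5.985 = 3.59 × 10⁵.
1.21 M / 3.59 × 10⁵ = 3.37 × 10⁻⁶ M = 3.37 μM.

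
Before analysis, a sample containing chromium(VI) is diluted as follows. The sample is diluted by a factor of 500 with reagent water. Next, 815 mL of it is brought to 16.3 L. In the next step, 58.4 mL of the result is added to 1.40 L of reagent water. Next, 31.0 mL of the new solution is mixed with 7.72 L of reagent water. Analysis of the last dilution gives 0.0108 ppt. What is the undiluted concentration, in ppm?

0.674 ppm

Overall dilution factor = 500 × 20 × 24.97 × 250.0 = 6.24 × 10⁷.
Original = 0.0108 ppt × 6.24 × 10⁷ = 6.74 × 10⁵ ppt = 0.674 ppm.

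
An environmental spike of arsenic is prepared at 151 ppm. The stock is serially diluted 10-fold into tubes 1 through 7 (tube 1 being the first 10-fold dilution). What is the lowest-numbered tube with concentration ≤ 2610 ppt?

Tube n has concentration 151 ppm / 10ⁿ.
Need 10ⁿ ≥ 151 ppm / 2610 ppt = 5.79 × 10⁴, so n ≥ 4.76.
First such tube: n = 5.

tube 5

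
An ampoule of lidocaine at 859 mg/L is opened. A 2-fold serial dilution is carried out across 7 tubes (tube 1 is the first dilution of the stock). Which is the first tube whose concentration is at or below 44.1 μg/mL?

tube 5

Tube n has concentration 859 mg/L / 2ⁿ.
Need 2ⁿ ≥ 859 mg/L / 44.1 μg/mL = 19.5, so n ≥ 4.28.
First such tube: n = 5.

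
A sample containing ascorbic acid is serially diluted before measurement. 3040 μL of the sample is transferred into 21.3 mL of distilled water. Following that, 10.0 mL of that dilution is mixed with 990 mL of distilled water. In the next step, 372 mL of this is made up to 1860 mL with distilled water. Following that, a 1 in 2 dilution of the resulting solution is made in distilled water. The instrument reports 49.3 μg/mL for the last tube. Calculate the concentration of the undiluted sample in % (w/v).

39.5 % (w/v)

Overall dilution factor = 8.007 × 100 × 5 × 2 = 8007.
Original = 49.3 μg/mL × 8007 = 3.95 × 10⁵ μg/mL = 39.5 % (w/v).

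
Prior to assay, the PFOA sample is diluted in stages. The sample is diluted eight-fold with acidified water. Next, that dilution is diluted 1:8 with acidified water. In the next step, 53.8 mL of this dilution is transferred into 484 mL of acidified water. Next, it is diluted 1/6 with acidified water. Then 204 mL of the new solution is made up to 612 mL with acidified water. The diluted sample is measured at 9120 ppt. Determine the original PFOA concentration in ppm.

Overall dilution factor = 8 × 8 × 9.996 × 6 × 3 = 1.15 × 10⁴.
Original = 9120 ppt × 1.15 × 10⁴ = 1.05 × 10⁸ ppt = 105 ppm.

105 ppm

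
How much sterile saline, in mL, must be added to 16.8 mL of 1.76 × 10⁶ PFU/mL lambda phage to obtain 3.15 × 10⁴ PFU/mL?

922 mL

V₂ = C₁V₁/C₂ = 1.76 × 10⁶ × 16.8 / 3.15 × 10⁴ = 939 mL.
Diluent to add = V₂ − V₁ = 939 − 16.8 = 922 mL.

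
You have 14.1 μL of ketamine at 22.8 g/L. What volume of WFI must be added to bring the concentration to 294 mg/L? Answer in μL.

1080 μL

294 mg/L = 0.294 g/L.
V₂ = C₁V₁/C₂ = 22.8 × 14.1 / 0.294 = 1093 μL.
Diluent to add = V₂ − V₁ = 1093 − 14.1 = 1080 μL.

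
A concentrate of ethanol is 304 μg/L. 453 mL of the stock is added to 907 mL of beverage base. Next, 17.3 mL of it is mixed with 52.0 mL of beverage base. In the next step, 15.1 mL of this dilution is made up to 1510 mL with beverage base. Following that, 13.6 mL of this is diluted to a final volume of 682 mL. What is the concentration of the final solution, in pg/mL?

5.04 pg/mL

Overall dilution factor = 3.002 × 4.006 × 100 × 50.15 = 6.03 × 10⁴.
304 μg/L / 6.03 × 10⁴ = 5.04 × 10⁻³ μg/L = 5.04 pg/mL.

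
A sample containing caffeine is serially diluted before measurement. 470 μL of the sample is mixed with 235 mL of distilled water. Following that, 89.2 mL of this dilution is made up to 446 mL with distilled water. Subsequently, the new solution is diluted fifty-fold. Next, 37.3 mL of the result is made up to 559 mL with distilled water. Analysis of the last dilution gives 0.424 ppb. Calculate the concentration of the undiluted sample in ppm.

796 ppm

Overall dilution factor = 501 × 5 × 50 × 14.99 = 1.88 × 10⁶.
Original = 0.424 ppb × 1.88 × 10⁶ = 7.96 × 10⁵ ppb = 796 ppm.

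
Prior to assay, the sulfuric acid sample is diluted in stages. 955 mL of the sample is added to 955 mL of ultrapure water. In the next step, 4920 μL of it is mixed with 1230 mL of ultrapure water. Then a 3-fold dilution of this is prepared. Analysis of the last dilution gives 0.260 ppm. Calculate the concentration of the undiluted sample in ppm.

392 ppm

Overall dilution factor = 2 × 251 × 3 = 1506.
Original = 0.260 ppm × 1506 = 392 ppm.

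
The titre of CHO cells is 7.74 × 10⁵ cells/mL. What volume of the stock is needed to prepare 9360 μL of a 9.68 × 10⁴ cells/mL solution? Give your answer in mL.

1.17 mL

V₁ = C₂V₂/C₁ = 9.68 × 10⁴ × 9360 / 7.74 × 10⁵ = 1171 μL = 1.17 mL.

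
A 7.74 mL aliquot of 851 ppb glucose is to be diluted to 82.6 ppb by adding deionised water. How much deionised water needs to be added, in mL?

V₂ = C₁V₁/C₂ = 851 × 7.74 / 82.6 = 79.7 mL.
Diluent to add = V₂ − V₁ = 79.7 − 7.74 = 72.0 mL.

72.0 mL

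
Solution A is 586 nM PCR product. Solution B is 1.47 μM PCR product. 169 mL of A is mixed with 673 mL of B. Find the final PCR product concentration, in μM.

C_B = 1.47 μM = 1470 nM.
C_mix = (C_A·V_A + C_B·V_B)/(V_A + V_B) = (586×169 + 1470×673) / 842.0 = 1293 nM = 1.29 μM.

1.29 μM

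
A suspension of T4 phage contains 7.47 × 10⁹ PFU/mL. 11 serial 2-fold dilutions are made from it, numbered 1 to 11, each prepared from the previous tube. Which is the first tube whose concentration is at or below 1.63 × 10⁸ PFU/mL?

Tube n has concentration 7.47 × 10⁹ PFU/mL / 2ⁿ.
Need 2ⁿ ≥ 7.47 × 10⁹ PFU/mL / 1.63 × 10⁸ PFU/mL = 45.8, so n ≥ 5.52.
First such tube: n = 6.

tube 6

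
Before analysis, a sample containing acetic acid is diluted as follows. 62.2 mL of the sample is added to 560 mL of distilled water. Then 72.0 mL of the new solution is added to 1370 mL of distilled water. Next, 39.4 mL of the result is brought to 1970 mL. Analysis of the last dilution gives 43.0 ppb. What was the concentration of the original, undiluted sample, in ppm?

Overall dilution factor = 10.00 × 20.03 × 50 = 1.00 × 10⁴.
Original = 43.0 ppb × 1.00 × 10⁴ = 4.31 × 10⁵ ppb = 431 ppm.

431 ppm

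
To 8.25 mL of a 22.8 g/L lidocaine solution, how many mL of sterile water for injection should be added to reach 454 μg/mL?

454 μg/mL = 0.454 g/L.
V₂ = C₁V₁/C₂ = 22.8 × 8.25 / 0.454 = 414 mL.
Diluent to add = V₂ − V₁ = 414 − 8.25 = 406 mL.

406 mL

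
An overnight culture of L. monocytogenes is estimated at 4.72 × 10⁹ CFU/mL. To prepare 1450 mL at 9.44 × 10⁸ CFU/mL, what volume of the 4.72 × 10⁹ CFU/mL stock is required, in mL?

V₁ = C₂V₂/C₁ = 9.44 × 10⁸ × 1450 / 4.72 × 10⁹ = 290 mL.

290 mL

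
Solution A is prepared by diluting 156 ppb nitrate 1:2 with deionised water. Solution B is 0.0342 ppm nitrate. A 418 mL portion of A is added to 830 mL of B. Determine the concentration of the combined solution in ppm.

0.0489 ppm

C_A = 156 ppb / 2 = 78.0 ppb.
C_B = 0.0342 ppm = 34.2 ppb.
C_mix = (C_A·V_A + C_B·V_B)/(V_A + V_B) = (78.0×418 + 34.2×830) / 1248 = 48.9 ppb = 0.0489 ppm.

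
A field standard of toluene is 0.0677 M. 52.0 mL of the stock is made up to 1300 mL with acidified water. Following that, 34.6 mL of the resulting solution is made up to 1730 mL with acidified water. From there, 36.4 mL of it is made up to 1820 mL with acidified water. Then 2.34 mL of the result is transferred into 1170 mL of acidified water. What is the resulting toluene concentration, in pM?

2160 pM

Overall dilution factor = 25 × 50 × 50 × 501 = 3.13 × 10⁷.
0.0677 M / 3.13 × 10⁷ = 2.16 × 10⁻⁹ M = 2160 pM.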